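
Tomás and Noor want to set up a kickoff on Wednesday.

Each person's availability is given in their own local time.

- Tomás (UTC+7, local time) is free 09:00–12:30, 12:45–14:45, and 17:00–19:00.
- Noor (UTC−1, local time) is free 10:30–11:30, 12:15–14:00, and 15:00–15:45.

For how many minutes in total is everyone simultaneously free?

30 minutes

Tomás → UTC: 02:00–05:30, 05:45–07:45, 10:00–12:00.
Noor → UTC: 11:30–12:30, 13:15–15:00, 16:00–16:45.
Tomás ∩ Noor: 11:30–12:00.
Total common minutes: 30.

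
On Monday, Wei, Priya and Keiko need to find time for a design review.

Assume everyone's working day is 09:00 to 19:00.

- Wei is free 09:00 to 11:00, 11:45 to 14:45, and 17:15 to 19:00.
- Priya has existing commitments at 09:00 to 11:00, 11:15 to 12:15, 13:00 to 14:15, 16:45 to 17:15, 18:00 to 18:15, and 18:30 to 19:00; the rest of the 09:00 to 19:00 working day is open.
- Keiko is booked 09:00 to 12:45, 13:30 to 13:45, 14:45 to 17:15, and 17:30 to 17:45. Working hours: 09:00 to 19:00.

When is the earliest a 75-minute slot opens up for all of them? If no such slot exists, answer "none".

none

Priya free within 09:00–19:00: 11:00–11:15, 12:15–13:00, 14:15–16:45, 17:15–18:00, 18:15–18:30.
Keiko free within 09:00–19:00: 12:45–13:30, 13:45–14:45, 17:15–17:30, 17:45–19:00.
Wei ∩ Priya: 12:15–13:00, 14:15–14:45, 17:15–18:00, 18:15–18:30.
Wei ∩ Priya ∩ Keiko: 12:45–13:00, 14:15–14:45, 17:15–17:30, 17:45–18:00, 18:15–18:30.
Windows ≥ 75 min: (none).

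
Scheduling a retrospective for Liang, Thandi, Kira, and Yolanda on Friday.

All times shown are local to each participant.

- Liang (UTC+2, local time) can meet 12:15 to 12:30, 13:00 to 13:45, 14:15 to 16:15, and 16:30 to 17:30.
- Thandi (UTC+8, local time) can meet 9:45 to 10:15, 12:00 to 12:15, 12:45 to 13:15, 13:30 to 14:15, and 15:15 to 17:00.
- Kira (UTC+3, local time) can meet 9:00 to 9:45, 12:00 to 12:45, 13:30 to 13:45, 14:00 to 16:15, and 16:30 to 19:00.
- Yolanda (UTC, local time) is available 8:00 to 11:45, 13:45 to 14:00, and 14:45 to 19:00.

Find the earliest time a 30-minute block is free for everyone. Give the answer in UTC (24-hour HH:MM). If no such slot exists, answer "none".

Liang → UTC: 10:15–10:30, 11:00–11:45, 12:15–14:15, 14:30–15:30.
Thandi → UTC: 01:45–02:15, 04:00–04:15, 04:45–05:15, 05:30–06:15, 07:15–09:00.
Kira → UTC: 06:00–06:45, 09:00–09:45, 10:30–10:45, 11:00–13:15, 13:30–16:00.
Yolanda → UTC: 08:00–11:45, 13:45–14:00, 14:45–19:00.
Liang ∩ Thandi: (none).
Liang ∩ Thandi ∩ Kira: (none).
Liang ∩ Thandi ∩ Kira ∩ Yolanda: (none).
Windows ≥ 30 min: (none).

none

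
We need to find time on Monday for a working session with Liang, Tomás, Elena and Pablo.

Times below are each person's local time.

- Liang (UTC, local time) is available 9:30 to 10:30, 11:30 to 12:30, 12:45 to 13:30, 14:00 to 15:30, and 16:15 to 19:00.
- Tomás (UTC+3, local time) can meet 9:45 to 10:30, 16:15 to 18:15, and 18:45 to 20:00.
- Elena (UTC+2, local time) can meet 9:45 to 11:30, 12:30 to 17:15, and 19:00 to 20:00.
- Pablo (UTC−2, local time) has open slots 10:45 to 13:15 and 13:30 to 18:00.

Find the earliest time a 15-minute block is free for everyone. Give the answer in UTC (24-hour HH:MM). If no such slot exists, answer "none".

Liang → UTC: 09:30–10:30, 11:30–12:30, 12:45–13:30, 14:00–15:30, 16:15–19:00.
Tomás → UTC: 06:45–07:30, 13:15–15:15, 15:45–17:00.
Elena → UTC: 07:45–09:30, 10:30–15:15, 17:00–18:00.
Pablo → UTC: 12:45–15:15, 15:30–20:00.
Liang ∩ Tomás: 13:15–13:30, 14:00–15:15, 16:15–17:00.
Liang ∩ Tomás ∩ Elena: 13:15–13:30, 14:00–15:15.
Liang ∩ Tomás ∩ Elena ∩ Pablo: 13:15–13:30, 14:00–15:15.
Windows ≥ 15 min: 13:15–13:30, 14:00–15:15.
Earliest such window starts at 13:15.

13:15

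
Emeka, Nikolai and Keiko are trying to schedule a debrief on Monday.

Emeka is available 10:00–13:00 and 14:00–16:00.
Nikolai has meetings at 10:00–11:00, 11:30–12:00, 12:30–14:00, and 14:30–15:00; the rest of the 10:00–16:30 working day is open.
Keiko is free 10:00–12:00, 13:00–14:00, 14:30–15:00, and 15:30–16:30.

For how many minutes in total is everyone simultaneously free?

Nikolai free within 10:00–16:30: 11:00–11:30, 12:00–12:30, 14:00–14:30, 15:00–16:30.
Emeka ∩ Nikolai: 11:00–11:30, 12:00–12:30, 14:00–14:30, 15:00–16:00.
Emeka ∩ Nikolai ∩ Keiko: 11:00–11:30, 15:30–16:00.
Total common minutes: 30 + 30 = 60.

60 minutes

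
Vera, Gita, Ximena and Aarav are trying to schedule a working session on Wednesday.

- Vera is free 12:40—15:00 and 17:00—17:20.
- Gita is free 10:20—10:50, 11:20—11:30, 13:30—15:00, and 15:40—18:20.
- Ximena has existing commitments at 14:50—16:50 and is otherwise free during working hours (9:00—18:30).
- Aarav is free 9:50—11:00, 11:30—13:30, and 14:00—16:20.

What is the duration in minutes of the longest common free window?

50 minutes

Ximena free within 09:00–18:30: 09:00–14:50, 16:50–18:30.
Vera ∩ Gita: 13:30–15:00, 17:00–17:20.
Vera ∩ Gita ∩ Ximena: 13:30–14:50, 17:00–17:20.
Vera ∩ Gita ∩ Ximena ∩ Aarav: 14:00–14:50.
Single common window of 50 minutes.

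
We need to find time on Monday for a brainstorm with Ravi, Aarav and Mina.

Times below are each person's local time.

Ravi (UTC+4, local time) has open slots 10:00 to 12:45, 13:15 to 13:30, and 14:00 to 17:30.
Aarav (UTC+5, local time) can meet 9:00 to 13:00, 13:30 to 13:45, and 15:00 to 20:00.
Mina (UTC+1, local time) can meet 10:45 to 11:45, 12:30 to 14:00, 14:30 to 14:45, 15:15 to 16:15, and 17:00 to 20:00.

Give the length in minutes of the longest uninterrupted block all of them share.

90 minutes

Ravi → UTC: 06:00–08:45, 09:15–09:30, 10:00–13:30.
Aarav → UTC: 04:00–08:00, 08:30–08:45, 10:00–15:00.
Mina → UTC: 09:45–10:45, 11:30–13:00, 13:30–13:45, 14:15–15:15, 16:00–19:00.
Ravi ∩ Aarav: 06:00–08:00, 08:30–08:45, 10:00–13:30.
Ravi ∩ Aarav ∩ Mina: 10:00–10:45, 11:30–13:00.
Common window lengths: 45, 90 min; longest is 90.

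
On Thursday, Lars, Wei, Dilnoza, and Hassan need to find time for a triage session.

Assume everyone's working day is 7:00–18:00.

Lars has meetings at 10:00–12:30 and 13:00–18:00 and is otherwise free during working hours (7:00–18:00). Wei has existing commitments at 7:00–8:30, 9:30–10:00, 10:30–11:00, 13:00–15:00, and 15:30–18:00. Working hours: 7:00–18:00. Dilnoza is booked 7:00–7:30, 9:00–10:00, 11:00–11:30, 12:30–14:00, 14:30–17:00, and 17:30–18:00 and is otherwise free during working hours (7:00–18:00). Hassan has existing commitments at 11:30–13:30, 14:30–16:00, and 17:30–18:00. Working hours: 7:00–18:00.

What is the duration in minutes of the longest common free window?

Lars free within 07:00–18:00: 07:00–10:00, 12:30–13:00.
Wei free within 07:00–18:00: 08:30–09:30, 10:00–10:30, 11:00–13:00, 15:00–15:30.
Dilnoza free within 07:00–18:00: 07:30–09:00, 10:00–11:00, 11:30–12:30, 14:00–14:30, 17:00–17:30.
Hassan free within 07:00–18:00: 07:00–11:30, 13:30–14:30, 16:00–17:30.
Lars ∩ Wei: 08:30–09:30, 12:30–13:00.
Lars ∩ Wei ∩ Dilnoza: 08:30–09:00.
Lars ∩ Wei ∩ Dilnoza ∩ Hassan: 08:30–09:00.
Single common window of 30 minutes.

30 minutes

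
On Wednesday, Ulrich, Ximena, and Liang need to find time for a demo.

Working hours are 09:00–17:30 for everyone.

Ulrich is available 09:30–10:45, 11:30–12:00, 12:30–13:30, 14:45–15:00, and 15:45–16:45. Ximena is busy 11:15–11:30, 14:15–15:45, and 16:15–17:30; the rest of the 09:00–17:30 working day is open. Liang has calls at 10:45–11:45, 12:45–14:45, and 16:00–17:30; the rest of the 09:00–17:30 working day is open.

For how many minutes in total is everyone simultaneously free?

Ximena free within 09:00–17:30: 09:00–11:15, 11:30–14:15, 15:45–16:15.
Liang free within 09:00–17:30: 09:00–10:45, 11:45–12:45, 14:45–16:00.
Ulrich ∩ Ximena: 09:30–10:45, 11:30–12:00, 12:30–13:30, 15:45–16:15.
Ulrich ∩ Ximena ∩ Liang: 09:30–10:45, 11:45–12:00, 12:30–12:45, 15:45–16:00.
Total common minutes: 75 + 15 + 15 + 15 = 120.

120 minutes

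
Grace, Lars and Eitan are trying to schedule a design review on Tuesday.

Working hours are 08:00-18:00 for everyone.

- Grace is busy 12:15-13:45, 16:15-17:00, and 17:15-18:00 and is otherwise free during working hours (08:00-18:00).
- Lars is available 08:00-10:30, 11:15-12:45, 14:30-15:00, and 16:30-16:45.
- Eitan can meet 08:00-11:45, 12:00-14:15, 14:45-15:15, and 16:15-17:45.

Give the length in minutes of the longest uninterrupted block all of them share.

Grace free within 08:00–18:00: 08:00–12:15, 13:45–16:15, 17:00–17:15.
Grace ∩ Lars: 08:00–10:30, 11:15–12:15, 14:30–15:00.
Grace ∩ Lars ∩ Eitan: 08:00–10:30, 11:15–11:45, 12:00–12:15, 14:45–15:00.
Common window lengths: 150, 30, 15, 15 min; longest is 150.

150 minutes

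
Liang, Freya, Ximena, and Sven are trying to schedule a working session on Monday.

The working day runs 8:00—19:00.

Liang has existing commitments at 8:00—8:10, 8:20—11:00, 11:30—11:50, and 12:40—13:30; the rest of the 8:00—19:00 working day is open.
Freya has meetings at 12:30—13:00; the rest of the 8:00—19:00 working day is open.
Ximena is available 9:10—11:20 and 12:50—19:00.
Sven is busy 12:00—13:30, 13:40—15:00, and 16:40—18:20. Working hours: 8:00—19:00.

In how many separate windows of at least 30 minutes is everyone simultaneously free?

Liang free within 08:00–19:00: 08:10–08:20, 11:00–11:30, 11:50–12:40, 13:30–19:00.
Freya free within 08:00–19:00: 08:00–12:30, 13:00–19:00.
Sven free within 08:00–19:00: 08:00–12:00, 13:30–13:40, 15:00–16:40, 18:20–19:00.
Liang ∩ Freya: 08:10–08:20, 11:00–11:30, 11:50–12:30, 13:30–19:00.
Liang ∩ Freya ∩ Ximena: 11:00–11:20, 13:30–19:00.
Liang ∩ Freya ∩ Ximena ∩ Sven: 11:00–11:20, 13:30–13:40, 15:00–16:40, 18:20–19:00.
Windows ≥ 30 min: 15:00–16:40, 18:20–19:00.
That's 2 windows.

2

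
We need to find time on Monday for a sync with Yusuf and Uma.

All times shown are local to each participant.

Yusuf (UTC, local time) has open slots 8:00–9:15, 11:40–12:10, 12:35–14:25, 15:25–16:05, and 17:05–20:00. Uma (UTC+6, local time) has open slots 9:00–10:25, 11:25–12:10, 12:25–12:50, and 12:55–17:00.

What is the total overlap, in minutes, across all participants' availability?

75 minutes

Yusuf → UTC: 08:00–09:15, 11:40–12:10, 12:35–14:25, 15:25–16:05, 17:05–20:00.
Uma → UTC: 03:00–04:25, 05:25–06:10, 06:25–06:50, 06:55–11:00.
Yusuf ∩ Uma: 08:00–09:15.
Total common minutes: 75.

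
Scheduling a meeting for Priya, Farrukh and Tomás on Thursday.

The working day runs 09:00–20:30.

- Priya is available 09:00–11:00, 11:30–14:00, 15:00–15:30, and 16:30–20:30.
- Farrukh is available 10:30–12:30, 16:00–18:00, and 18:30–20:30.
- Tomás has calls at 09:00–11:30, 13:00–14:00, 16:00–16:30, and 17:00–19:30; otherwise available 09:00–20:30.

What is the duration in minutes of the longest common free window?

60 minutes

Tomás free within 09:00–20:30: 11:30–13:00, 14:00–16:00, 16:30–17:00, 19:30–20:30.
Priya ∩ Farrukh: 10:30–11:00, 11:30–12:30, 16:30–18:00, 18:30–20:30.
Priya ∩ Farrukh ∩ Tomás: 11:30–12:30, 16:30–17:00, 19:30–20:30.
Common window lengths: 60, 30, 60 min; longest is 60.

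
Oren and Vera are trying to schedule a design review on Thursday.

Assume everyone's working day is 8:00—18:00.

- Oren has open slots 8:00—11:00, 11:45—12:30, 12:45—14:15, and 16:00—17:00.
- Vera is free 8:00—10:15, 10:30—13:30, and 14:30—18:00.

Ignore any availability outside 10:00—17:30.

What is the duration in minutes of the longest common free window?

60 minutes

Oren ∩ Vera: 08:00–10:15, 10:30–11:00, 11:45–12:30, 12:45–13:30, 16:00–17:00.
Restricted to 10:00–17:30: 10:00–10:15, 10:30–11:00, 11:45–12:30, 12:45–13:30, 16:00–17:00.
Common window lengths: 15, 30, 45, 45, 60 min; longest is 60.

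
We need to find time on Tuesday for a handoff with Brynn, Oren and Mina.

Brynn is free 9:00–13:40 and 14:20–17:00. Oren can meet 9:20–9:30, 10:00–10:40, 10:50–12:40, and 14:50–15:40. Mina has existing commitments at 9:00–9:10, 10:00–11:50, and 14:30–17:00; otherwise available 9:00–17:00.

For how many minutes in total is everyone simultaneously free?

Mina free within 09:00–17:00: 09:10–10:00, 11:50–14:30.
Brynn ∩ Oren: 09:20–09:30, 10:00–10:40, 10:50–12:40, 14:50–15:40.
Brynn ∩ Oren ∩ Mina: 09:20–09:30, 11:50–12:40.
Total common minutes: 10 + 50 = 60.

60 minutes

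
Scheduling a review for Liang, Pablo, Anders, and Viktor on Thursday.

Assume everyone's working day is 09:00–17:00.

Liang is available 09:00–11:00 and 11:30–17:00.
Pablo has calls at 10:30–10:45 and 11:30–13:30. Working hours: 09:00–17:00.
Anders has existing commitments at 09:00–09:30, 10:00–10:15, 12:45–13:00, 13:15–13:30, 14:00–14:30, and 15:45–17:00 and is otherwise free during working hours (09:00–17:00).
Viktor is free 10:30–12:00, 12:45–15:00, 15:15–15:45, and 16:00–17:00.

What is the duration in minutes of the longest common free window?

30 minutes

Pablo free within 09:00–17:00: 09:00–10:30, 10:45–11:30, 13:30–17:00.
Anders free within 09:00–17:00: 09:30–10:00, 10:15–12:45, 13:00–13:15, 13:30–14:00, 14:30–15:45.
Liang ∩ Pablo: 09:00–10:30, 10:45–11:00, 13:30–17:00.
Liang ∩ Pablo ∩ Anders: 09:30–10:00, 10:15–10:30, 10:45–11:00, 13:30–14:00, 14:30–15:45.
Liang ∩ Pablo ∩ Anders ∩ Viktor: 10:45–11:00, 13:30–14:00, 14:30–15:00, 15:15–15:45.
Common window lengths: 15, 30, 30, 30 min; longest is 30.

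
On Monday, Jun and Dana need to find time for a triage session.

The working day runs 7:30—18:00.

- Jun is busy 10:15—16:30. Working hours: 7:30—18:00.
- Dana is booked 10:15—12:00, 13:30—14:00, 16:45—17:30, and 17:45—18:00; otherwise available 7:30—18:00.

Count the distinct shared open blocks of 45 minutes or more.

Jun free within 07:30–18:00: 07:30–10:15, 16:30–18:00.
Dana free within 07:30–18:00: 07:30–10:15, 12:00–13:30, 14:00–16:45, 17:30–17:45.
Jun ∩ Dana: 07:30–10:15, 16:30–16:45, 17:30–17:45.
Windows ≥ 45 min: 07:30–10:15.
That's 1 window.

1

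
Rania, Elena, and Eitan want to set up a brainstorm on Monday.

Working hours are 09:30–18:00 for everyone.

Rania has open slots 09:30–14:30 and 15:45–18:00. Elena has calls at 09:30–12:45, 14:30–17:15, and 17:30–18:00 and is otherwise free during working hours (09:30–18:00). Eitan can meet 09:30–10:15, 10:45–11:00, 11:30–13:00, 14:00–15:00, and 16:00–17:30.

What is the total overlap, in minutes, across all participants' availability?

60 minutes

Elena free within 09:30–18:00: 12:45–14:30, 17:15–17:30.
Rania ∩ Elena: 12:45–14:30, 17:15–17:30.
Rania ∩ Elena ∩ Eitan: 12:45–13:00, 14:00–14:30, 17:15–17:30.
Total common minutes: 15 + 30 + 15 = 60.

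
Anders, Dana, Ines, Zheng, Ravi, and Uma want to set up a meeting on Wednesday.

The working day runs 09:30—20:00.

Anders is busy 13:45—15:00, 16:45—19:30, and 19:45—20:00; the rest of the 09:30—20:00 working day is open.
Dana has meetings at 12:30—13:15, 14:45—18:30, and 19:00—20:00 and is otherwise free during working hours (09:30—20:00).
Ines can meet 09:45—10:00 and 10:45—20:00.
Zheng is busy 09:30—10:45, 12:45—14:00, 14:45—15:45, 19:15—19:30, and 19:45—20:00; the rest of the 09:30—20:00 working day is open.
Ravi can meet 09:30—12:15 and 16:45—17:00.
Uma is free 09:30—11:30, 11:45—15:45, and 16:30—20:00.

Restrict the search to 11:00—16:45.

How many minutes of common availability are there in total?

60 minutes

Anders free within 09:30–20:00: 09:30–13:45, 15:00–16:45, 19:30–19:45.
Dana free within 09:30–20:00: 09:30–12:30, 13:15–14:45, 18:30–19:00.
Zheng free within 09:30–20:00: 10:45–12:45, 14:00–14:45, 15:45–19:15, 19:30–19:45.
Anders ∩ Dana: 09:30–12:30, 13:15–13:45.
Anders ∩ Dana ∩ Ines: 09:45–10:00, 10:45–12:30, 13:15–13:45.
Anders ∩ Dana ∩ Ines ∩ Zheng: 10:45–12:30.
Anders ∩ Dana ∩ Ines ∩ Zheng ∩ Ravi: 10:45–12:15.
Anders ∩ Dana ∩ Ines ∩ Zheng ∩ Ravi ∩ Uma: 10:45–11:30, 11:45–12:15.
Restricted to 11:00–16:45: 11:00–11:30, 11:45–12:15.
Total common minutes: 30 + 30 = 60.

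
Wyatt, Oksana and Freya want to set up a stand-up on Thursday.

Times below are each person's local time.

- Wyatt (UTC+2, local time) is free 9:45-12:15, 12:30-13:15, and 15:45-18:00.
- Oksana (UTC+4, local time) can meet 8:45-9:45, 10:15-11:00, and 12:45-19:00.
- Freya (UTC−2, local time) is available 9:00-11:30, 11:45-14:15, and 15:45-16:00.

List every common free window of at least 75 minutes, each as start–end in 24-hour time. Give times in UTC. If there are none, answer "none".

13:45–15:00

Wyatt → UTC: 07:45–10:15, 10:30–11:15, 13:45–16:00.
Oksana → UTC: 04:45–05:45, 06:15–07:00, 08:45–15:00.
Freya → UTC: 11:00–13:30, 13:45–16:15, 17:45–18:00.
Wyatt ∩ Oksana: 08:45–10:15, 10:30–11:15, 13:45–15:00.
Wyatt ∩ Oksana ∩ Freya: 11:00–11:15, 13:45–15:00.
Windows ≥ 75 min: 13:45–15:00.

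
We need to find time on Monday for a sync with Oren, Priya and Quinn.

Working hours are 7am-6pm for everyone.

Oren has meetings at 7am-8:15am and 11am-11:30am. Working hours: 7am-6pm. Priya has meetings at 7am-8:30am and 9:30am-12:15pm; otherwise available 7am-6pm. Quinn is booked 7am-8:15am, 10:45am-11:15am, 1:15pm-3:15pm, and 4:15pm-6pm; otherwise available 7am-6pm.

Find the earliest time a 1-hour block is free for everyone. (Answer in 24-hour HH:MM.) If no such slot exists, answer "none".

08:30

Oren free within 07:00–18:00: 08:15–11:00, 11:30–18:00.
Priya free within 07:00–18:00: 08:30–09:30, 12:15–18:00.
Quinn free within 07:00–18:00: 08:15–10:45, 11:15–13:15, 15:15–16:15.
Oren ∩ Priya: 08:30–09:30, 12:15–18:00.
Oren ∩ Priya ∩ Quinn: 08:30–09:30, 12:15–13:15, 15:15–16:15.
Windows ≥ 60 min: 08:30–09:30, 12:15–13:15, 15:15–16:15.
Earliest such window starts at 08:30.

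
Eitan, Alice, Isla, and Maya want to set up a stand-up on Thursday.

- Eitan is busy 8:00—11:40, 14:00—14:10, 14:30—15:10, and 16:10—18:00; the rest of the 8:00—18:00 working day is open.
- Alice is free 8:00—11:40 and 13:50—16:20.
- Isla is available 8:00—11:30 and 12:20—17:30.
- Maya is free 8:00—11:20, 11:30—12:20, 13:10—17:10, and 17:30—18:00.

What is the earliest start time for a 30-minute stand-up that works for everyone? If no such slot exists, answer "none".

15:10

Eitan free within 08:00–18:00: 11:40–14:00, 14:10–14:30, 15:10–16:10.
Eitan ∩ Alice: 13:50–14:00, 14:10–14:30, 15:10–16:10.
Eitan ∩ Alice ∩ Isla: 13:50–14:00, 14:10–14:30, 15:10–16:10.
Eitan ∩ Alice ∩ Isla ∩ Maya: 13:50–14:00, 14:10–14:30, 15:10–16:10.
Windows ≥ 30 min: 15:10–16:10.
Earliest such window starts at 15:10.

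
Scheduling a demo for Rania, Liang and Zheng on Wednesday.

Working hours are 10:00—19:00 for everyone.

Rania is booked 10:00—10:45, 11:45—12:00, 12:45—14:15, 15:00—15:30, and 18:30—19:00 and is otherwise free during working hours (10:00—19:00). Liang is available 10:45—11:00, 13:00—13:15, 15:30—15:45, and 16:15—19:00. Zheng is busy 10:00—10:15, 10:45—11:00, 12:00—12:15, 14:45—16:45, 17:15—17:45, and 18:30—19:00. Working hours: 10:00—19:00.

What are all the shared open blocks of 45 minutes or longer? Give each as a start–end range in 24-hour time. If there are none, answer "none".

Rania free within 10:00–19:00: 10:45–11:45, 12:00–12:45, 14:15–15:00, 15:30–18:30.
Zheng free within 10:00–19:00: 10:15–10:45, 11:00–12:00, 12:15–14:45, 16:45–17:15, 17:45–18:30.
Rania ∩ Liang: 10:45–11:00, 15:30–15:45, 16:15–18:30.
Rania ∩ Liang ∩ Zheng: 16:45–17:15, 17:45–18:30.
Windows ≥ 45 min: 17:45–18:30.

17:45–18:30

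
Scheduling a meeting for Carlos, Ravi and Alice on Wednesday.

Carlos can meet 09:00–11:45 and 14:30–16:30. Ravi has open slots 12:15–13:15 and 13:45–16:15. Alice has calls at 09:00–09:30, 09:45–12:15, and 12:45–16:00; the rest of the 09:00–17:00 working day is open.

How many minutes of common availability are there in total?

Alice free within 09:00–17:00: 09:30–09:45, 12:15–12:45, 16:00–17:00.
Carlos ∩ Ravi: 14:30–16:15.
Carlos ∩ Ravi ∩ Alice: 16:00–16:15.
Total common minutes: 15.

15 minutes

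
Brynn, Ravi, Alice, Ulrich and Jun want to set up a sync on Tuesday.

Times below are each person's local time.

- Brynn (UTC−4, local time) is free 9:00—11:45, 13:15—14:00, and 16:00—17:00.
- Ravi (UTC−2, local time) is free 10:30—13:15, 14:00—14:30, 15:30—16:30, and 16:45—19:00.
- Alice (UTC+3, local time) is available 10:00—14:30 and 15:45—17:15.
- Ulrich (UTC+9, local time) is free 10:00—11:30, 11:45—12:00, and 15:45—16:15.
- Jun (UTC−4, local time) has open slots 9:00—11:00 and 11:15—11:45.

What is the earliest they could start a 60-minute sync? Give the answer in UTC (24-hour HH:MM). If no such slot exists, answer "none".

Brynn → UTC: 13:00–15:45, 17:15–18:00, 20:00–21:00.
Ravi → UTC: 12:30–15:15, 16:00–16:30, 17:30–18:30, 18:45–21:00.
Alice → UTC: 07:00–11:30, 12:45–14:15.
Ulrich → UTC: 01:00–02:30, 02:45–03:00, 06:45–07:15.
Jun → UTC: 13:00–15:00, 15:15–15:45.
Brynn ∩ Ravi: 13:00–15:15, 17:30–18:00, 20:00–21:00.
Brynn ∩ Ravi ∩ Alice: 13:00–14:15.
Brynn ∩ Ravi ∩ Alice ∩ Ulrich: (none).
Brynn ∩ Ravi ∩ Alice ∩ Ulrich ∩ Jun: (none).
Windows ≥ 60 min: (none).

none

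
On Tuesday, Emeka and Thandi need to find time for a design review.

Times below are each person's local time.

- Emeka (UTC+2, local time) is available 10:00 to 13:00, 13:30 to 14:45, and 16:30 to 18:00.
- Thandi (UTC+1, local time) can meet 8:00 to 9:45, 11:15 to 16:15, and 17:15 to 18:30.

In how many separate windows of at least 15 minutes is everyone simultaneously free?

Emeka → UTC: 08:00–11:00, 11:30–12:45, 14:30–16:00.
Thandi → UTC: 07:00–08:45, 10:15–15:15, 16:15–17:30.
Emeka ∩ Thandi: 08:00–08:45, 10:15–11:00, 11:30–12:45, 14:30–15:15.
Windows ≥ 15 min: 08:00–08:45, 10:15–11:00, 11:30–12:45, 14:30–15:15.
That's 4 windows.

4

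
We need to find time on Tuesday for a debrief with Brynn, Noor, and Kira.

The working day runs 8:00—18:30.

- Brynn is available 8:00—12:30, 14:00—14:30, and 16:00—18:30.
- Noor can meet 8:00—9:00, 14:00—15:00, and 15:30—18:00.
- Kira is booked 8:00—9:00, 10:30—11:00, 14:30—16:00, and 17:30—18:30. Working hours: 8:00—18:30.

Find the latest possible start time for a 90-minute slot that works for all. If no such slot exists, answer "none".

16:00

Kira free within 08:00–18:30: 09:00–10:30, 11:00–14:30, 16:00–17:30.
Brynn ∩ Noor: 08:00–09:00, 14:00–14:30, 16:00–18:00.
Brynn ∩ Noor ∩ Kira: 14:00–14:30, 16:00–17:30.
Windows ≥ 90 min: 16:00–17:30.
Latest start in the last window 16:00–17:30 is 17:30 − 90 min = 16:00.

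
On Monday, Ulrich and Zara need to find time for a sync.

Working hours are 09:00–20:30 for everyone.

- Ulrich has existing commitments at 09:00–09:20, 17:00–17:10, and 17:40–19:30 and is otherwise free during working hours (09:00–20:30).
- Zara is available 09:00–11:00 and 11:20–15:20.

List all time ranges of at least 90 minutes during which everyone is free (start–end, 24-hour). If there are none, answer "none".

Ulrich free within 09:00–20:30: 09:20–17:00, 17:10–17:40, 19:30–20:30.
Ulrich ∩ Zara: 09:20–11:00, 11:20–15:20.
Windows ≥ 90 min: 09:20–11:00, 11:20–15:20.

09:20–11:00, 11:20–15:20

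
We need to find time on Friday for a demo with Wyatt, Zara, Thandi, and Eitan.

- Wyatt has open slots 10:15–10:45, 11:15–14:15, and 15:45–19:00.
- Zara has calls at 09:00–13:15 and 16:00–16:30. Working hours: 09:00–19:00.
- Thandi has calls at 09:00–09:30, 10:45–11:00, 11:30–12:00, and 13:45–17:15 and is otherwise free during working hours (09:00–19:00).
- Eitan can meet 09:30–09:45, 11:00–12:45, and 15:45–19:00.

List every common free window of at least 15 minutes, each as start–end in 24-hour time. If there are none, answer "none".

Zara free within 09:00–19:00: 13:15–16:00, 16:30–19:00.
Thandi free within 09:00–19:00: 09:30–10:45, 11:00–11:30, 12:00–13:45, 17:15–19:00.
Wyatt ∩ Zara: 13:15–14:15, 15:45–16:00, 16:30–19:00.
Wyatt ∩ Zara ∩ Thandi: 13:15–13:45, 17:15–19:00.
Wyatt ∩ Zara ∩ Thandi ∩ Eitan: 17:15–19:00.
Windows ≥ 15 min: 17:15–19:00.

17:15–19:00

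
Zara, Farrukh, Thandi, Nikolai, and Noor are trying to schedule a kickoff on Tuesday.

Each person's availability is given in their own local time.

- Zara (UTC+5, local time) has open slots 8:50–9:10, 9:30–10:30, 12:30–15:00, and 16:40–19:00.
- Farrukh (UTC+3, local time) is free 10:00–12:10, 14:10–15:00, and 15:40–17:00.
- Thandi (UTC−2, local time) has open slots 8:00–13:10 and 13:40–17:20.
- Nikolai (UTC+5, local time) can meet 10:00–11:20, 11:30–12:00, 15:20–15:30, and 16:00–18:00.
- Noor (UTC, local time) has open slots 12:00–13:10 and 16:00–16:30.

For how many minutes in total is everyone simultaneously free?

20 minutes

Zara → UTC: 03:50–04:10, 04:30–05:30, 07:30–10:00, 11:40–14:00.
Farrukh → UTC: 07:00–09:10, 11:10–12:00, 12:40–14:00.
Thandi → UTC: 10:00–15:10, 15:40–19:20.
Nikolai → UTC: 05:00–06:20, 06:30–07:00, 10:20–10:30, 11:00–13:00.
Noor → UTC: 12:00–13:10, 16:00–16:30.
Zara ∩ Farrukh: 07:30–09:10, 11:40–12:00, 12:40–14:00.
Zara ∩ Farrukh ∩ Thandi: 11:40–12:00, 12:40–14:00.
Zara ∩ Farrukh ∩ Thandi ∩ Nikolai: 11:40–12:00, 12:40–13:00.
Zara ∩ Farrukh ∩ Thandi ∩ Nikolai ∩ Noor: 12:40–13:00.
Total common minutes: 20.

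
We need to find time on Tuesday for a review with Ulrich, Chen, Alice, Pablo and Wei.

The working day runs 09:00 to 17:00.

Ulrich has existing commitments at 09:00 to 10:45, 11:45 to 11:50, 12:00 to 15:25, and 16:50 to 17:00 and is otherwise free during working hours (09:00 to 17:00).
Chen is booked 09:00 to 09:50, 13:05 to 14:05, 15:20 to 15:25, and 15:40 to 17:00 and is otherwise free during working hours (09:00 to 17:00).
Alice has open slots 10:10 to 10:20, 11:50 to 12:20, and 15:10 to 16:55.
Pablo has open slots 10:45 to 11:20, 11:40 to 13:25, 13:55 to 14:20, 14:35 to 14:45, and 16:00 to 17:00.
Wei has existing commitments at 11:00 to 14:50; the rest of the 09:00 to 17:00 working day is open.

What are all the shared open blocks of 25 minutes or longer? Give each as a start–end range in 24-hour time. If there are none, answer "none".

none

Ulrich free within 09:00–17:00: 10:45–11:45, 11:50–12:00, 15:25–16:50.
Chen free within 09:00–17:00: 09:50–13:05, 14:05–15:20, 15:25–15:40.
Wei free within 09:00–17:00: 09:00–11:00, 14:50–17:00.
Ulrich ∩ Chen: 10:45–11:45, 11:50–12:00, 15:25–15:40.
Ulrich ∩ Chen ∩ Alice: 11:50–12:00, 15:25–15:40.
Ulrich ∩ Chen ∩ Alice ∩ Pablo: 11:50–12:00.
Ulrich ∩ Chen ∩ Alice ∩ Pablo ∩ Wei: (none).
Windows ≥ 25 min: (none).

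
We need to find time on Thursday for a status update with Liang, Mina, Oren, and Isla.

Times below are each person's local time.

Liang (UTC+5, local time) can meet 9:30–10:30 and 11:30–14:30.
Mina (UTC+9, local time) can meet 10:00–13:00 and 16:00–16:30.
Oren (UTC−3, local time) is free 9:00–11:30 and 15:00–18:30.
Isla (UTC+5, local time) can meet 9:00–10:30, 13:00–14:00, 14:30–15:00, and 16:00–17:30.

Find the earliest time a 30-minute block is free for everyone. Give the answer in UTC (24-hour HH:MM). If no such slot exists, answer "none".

none

Liang → UTC: 04:30–05:30, 06:30–09:30.
Mina → UTC: 01:00–04:00, 07:00–07:30.
Oren → UTC: 12:00–14:30, 18:00–21:30.
Isla → UTC: 04:00–05:30, 08:00–09:00, 09:30–10:00, 11:00–12:30.
Liang ∩ Mina: 07:00–07:30.
Liang ∩ Mina ∩ Oren: (none).
Liang ∩ Mina ∩ Oren ∩ Isla: (none).
Windows ≥ 30 min: (none).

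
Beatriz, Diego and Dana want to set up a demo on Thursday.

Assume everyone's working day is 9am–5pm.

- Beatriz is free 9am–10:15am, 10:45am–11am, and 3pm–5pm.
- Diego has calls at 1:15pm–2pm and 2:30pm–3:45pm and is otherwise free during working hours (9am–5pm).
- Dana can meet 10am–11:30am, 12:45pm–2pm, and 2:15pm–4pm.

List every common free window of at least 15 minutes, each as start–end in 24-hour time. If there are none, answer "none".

Diego free within 09:00–17:00: 09:00–13:15, 14:00–14:30, 15:45–17:00.
Beatriz ∩ Diego: 09:00–10:15, 10:45–11:00, 15:45–17:00.
Beatriz ∩ Diego ∩ Dana: 10:00–10:15, 10:45–11:00, 15:45–16:00.
Windows ≥ 15 min: 10:00–10:15, 10:45–11:00, 15:45–16:00.

10:00–10:15, 10:45–11:00, 15:45–16:00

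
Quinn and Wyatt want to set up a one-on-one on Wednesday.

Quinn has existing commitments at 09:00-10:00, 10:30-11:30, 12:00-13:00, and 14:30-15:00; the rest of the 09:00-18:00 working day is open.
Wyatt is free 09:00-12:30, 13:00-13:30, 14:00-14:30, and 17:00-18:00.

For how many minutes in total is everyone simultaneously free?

180 minutes

Quinn free within 09:00–18:00: 10:00–10:30, 11:30–12:00, 13:00–14:30, 15:00–18:00.
Quinn ∩ Wyatt: 10:00–10:30, 11:30–12:00, 13:00–13:30, 14:00–14:30, 17:00–18:00.
Total common minutes: 30 + 30 + 30 + 30 + 60 = 180.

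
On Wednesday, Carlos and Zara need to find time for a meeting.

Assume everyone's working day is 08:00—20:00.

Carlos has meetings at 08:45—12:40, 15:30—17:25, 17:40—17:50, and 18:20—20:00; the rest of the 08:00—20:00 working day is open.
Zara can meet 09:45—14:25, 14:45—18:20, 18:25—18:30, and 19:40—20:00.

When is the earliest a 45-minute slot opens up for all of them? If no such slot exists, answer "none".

12:40

Carlos free within 08:00–20:00: 08:00–08:45, 12:40–15:30, 17:25–17:40, 17:50–18:20.
Carlos ∩ Zara: 12:40–14:25, 14:45–15:30, 17:25–17:40, 17:50–18:20.
Windows ≥ 45 min: 12:40–14:25, 14:45–15:30.
Earliest such window starts at 12:40.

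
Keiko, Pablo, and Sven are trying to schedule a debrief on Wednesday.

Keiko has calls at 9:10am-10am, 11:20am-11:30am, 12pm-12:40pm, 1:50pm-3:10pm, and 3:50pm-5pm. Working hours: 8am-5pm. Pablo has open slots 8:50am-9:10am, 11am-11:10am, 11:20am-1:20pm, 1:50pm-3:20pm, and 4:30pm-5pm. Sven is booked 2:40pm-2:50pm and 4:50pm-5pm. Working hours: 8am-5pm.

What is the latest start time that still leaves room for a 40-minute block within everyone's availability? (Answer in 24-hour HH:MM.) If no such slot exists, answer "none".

12:40

Keiko free within 08:00–17:00: 08:00–09:10, 10:00–11:20, 11:30–12:00, 12:40–13:50, 15:10–15:50.
Sven free within 08:00–17:00: 08:00–14:40, 14:50–16:50.
Keiko ∩ Pablo: 08:50–09:10, 11:00–11:10, 11:30–12:00, 12:40–13:20, 15:10–15:20.
Keiko ∩ Pablo ∩ Sven: 08:50–09:10, 11:00–11:10, 11:30–12:00, 12:40–13:20, 15:10–15:20.
Windows ≥ 40 min: 12:40–13:20.
Latest start in the last window 12:40–13:20 is 13:20 − 40 min = 12:40.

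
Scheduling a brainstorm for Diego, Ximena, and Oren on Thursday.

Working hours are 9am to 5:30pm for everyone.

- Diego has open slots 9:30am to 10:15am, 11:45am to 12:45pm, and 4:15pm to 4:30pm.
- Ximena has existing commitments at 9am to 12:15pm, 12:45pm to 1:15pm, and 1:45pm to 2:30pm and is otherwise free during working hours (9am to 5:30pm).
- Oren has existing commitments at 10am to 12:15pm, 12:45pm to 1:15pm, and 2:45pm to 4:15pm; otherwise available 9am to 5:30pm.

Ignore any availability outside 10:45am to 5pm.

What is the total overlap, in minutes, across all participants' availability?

Ximena free within 09:00–17:30: 12:15–12:45, 13:15–13:45, 14:30–17:30.
Oren free within 09:00–17:30: 09:00–10:00, 12:15–12:45, 13:15–14:45, 16:15–17:30.
Diego ∩ Ximena: 12:15–12:45, 16:15–16:30.
Diego ∩ Ximena ∩ Oren: 12:15–12:45, 16:15–16:30.
Restricted to 10:45–17:00: 12:15–12:45, 16:15–16:30.
Total common minutes: 30 + 15 = 45.

45 minutes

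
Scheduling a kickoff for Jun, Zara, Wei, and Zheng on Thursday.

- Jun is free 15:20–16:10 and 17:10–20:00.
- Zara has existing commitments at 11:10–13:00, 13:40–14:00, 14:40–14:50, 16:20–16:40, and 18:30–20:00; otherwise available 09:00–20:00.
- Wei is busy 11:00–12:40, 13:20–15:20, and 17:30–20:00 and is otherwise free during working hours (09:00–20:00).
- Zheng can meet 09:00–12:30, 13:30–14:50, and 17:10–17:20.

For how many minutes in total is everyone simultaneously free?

Zara free within 09:00–20:00: 09:00–11:10, 13:00–13:40, 14:00–14:40, 14:50–16:20, 16:40–18:30.
Wei free within 09:00–20:00: 09:00–11:00, 12:40–13:20, 15:20–17:30.
Jun ∩ Zara: 15:20–16:10, 17:10–18:30.
Jun ∩ Zara ∩ Wei: 15:20–16:10, 17:10–17:30.
Jun ∩ Zara ∩ Wei ∩ Zheng: 17:10–17:20.
Total common minutes: 10.

10 minutes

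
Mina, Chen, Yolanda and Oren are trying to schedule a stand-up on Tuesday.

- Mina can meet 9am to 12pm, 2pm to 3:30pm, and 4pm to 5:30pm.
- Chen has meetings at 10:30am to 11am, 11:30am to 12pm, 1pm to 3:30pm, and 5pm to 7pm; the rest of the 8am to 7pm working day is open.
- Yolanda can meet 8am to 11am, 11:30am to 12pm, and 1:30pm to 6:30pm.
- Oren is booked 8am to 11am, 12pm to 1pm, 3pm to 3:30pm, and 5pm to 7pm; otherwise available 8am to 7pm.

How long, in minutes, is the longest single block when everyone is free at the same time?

60 minutes

Chen free within 08:00–19:00: 08:00–10:30, 11:00–11:30, 12:00–13:00, 15:30–17:00.
Oren free within 08:00–19:00: 11:00–12:00, 13:00–15:00, 15:30–17:00.
Mina ∩ Chen: 09:00–10:30, 11:00–11:30, 16:00–17:00.
Mina ∩ Chen ∩ Yolanda: 09:00–10:30, 16:00–17:00.
Mina ∩ Chen ∩ Yolanda ∩ Oren: 16:00–17:00.
Single common window of 60 minutes.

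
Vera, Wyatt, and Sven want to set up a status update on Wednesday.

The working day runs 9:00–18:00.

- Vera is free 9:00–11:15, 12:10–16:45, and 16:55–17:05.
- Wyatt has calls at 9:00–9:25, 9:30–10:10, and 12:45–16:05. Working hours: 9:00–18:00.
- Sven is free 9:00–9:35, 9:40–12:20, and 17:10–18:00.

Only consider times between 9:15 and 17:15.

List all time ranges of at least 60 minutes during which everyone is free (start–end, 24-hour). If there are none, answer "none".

10:10–11:15

Wyatt free within 09:00–18:00: 09:25–09:30, 10:10–12:45, 16:05–18:00.
Vera ∩ Wyatt: 09:25–09:30, 10:10–11:15, 12:10–12:45, 16:05–16:45, 16:55–17:05.
Vera ∩ Wyatt ∩ Sven: 09:25–09:30, 10:10–11:15, 12:10–12:20.
Restricted to 09:15–17:15: 09:25–09:30, 10:10–11:15, 12:10–12:20.
Windows ≥ 60 min: 10:10–11:15.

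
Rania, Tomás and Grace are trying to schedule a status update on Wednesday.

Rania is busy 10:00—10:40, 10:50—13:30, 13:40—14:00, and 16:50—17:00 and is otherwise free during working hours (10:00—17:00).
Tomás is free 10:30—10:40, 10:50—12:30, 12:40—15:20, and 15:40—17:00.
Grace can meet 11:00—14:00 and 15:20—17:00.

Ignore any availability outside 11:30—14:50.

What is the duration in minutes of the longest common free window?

10 minutes

Rania free within 10:00–17:00: 10:40–10:50, 13:30–13:40, 14:00–16:50.
Rania ∩ Tomás: 13:30–13:40, 14:00–15:20, 15:40–16:50.
Rania ∩ Tomás ∩ Grace: 13:30–13:40, 15:40–16:50.
Restricted to 11:30–14:50: 13:30–13:40.
Single common window of 10 minutes.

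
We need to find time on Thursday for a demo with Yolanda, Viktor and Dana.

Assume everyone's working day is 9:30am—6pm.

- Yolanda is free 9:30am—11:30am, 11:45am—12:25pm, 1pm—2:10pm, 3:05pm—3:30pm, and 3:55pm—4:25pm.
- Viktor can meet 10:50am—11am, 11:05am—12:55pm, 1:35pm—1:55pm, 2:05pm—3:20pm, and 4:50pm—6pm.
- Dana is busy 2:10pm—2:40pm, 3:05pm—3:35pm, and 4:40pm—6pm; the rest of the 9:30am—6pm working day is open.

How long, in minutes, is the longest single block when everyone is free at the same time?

40 minutes

Dana free within 09:30–18:00: 09:30–14:10, 14:40–15:05, 15:35–16:40.
Yolanda ∩ Viktor: 10:50–11:00, 11:05–11:30, 11:45–12:25, 13:35–13:55, 14:05–14:10, 15:05–15:20.
Yolanda ∩ Viktor ∩ Dana: 10:50–11:00, 11:05–11:30, 11:45–12:25, 13:35–13:55, 14:05–14:10.
Common window lengths: 10, 25, 40, 20, 5 min; longest is 40.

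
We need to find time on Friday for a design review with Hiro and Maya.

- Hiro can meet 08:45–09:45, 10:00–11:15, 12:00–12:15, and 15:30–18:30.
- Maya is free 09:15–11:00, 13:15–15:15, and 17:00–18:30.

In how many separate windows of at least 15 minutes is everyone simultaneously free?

3

Hiro ∩ Maya: 09:15–09:45, 10:00–11:00, 17:00–18:30.
Windows ≥ 15 min: 09:15–09:45, 10:00–11:00, 17:00–18:30.
That's 3 windows.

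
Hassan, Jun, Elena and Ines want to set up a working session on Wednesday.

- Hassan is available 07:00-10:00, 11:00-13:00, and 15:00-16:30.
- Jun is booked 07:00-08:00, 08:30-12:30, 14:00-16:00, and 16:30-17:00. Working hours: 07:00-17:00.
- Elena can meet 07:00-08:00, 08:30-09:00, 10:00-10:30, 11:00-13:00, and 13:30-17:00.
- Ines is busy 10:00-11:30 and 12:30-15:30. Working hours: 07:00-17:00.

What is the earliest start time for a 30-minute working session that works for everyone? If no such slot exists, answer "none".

16:00

Jun free within 07:00–17:00: 08:00–08:30, 12:30–14:00, 16:00–16:30.
Ines free within 07:00–17:00: 07:00–10:00, 11:30–12:30, 15:30–17:00.
Hassan ∩ Jun: 08:00–08:30, 12:30–13:00, 16:00–16:30.
Hassan ∩ Jun ∩ Elena: 12:30–13:00, 16:00–16:30.
Hassan ∩ Jun ∩ Elena ∩ Ines: 16:00–16:30.
Windows ≥ 30 min: 16:00–16:30.
Earliest such window starts at 16:00.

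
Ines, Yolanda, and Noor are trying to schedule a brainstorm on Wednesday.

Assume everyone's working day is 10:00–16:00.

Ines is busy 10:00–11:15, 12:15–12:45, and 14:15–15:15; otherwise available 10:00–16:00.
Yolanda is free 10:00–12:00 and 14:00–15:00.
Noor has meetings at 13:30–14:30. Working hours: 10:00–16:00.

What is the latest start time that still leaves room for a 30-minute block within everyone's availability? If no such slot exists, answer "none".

Ines free within 10:00–16:00: 11:15–12:15, 12:45–14:15, 15:15–16:00.
Noor free within 10:00–16:00: 10:00–13:30, 14:30–16:00.
Ines ∩ Yolanda: 11:15–12:00, 14:00–14:15.
Ines ∩ Yolanda ∩ Noor: 11:15–12:00.
Windows ≥ 30 min: 11:15–12:00.
Latest start in the last window 11:15–12:00 is 12:00 − 30 min = 11:30.

11:30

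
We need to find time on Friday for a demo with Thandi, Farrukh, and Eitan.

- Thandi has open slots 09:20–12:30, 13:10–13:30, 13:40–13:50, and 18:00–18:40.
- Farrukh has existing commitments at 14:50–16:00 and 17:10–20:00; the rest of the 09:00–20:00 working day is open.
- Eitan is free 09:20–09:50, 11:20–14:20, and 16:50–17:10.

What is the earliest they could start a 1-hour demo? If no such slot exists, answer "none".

Farrukh free within 09:00–20:00: 09:00–14:50, 16:00–17:10.
Thandi ∩ Farrukh: 09:20–12:30, 13:10–13:30, 13:40–13:50.
Thandi ∩ Farrukh ∩ Eitan: 09:20–09:50, 11:20–12:30, 13:10–13:30, 13:40–13:50.
Windows ≥ 60 min: 11:20–12:30.
Earliest such window starts at 11:20.

11:20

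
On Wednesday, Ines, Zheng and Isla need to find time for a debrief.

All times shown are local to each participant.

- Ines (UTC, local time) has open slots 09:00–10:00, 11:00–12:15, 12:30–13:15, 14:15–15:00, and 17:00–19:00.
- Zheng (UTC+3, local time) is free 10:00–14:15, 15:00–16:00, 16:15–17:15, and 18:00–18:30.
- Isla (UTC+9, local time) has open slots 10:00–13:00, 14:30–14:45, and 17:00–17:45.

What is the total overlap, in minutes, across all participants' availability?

Ines → UTC: 09:00–10:00, 11:00–12:15, 12:30–13:15, 14:15–15:00, 17:00–19:00.
Zheng → UTC: 07:00–11:15, 12:00–13:00, 13:15–14:15, 15:00–15:30.
Isla → UTC: 01:00–04:00, 05:30–05:45, 08:00–08:45.
Ines ∩ Zheng: 09:00–10:00, 11:00–11:15, 12:00–12:15, 12:30–13:00.
Ines ∩ Zheng ∩ Isla: (none).
Total common minutes: 0.

0 minutes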